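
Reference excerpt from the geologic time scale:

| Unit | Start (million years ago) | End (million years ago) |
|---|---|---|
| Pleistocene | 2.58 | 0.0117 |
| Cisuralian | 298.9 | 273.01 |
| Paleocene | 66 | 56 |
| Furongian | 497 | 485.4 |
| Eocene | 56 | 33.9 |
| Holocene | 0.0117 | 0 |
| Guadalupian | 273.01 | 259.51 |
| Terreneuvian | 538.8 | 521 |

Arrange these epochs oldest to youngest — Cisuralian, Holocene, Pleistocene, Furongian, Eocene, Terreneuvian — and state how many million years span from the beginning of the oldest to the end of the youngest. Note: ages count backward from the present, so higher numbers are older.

Start ages (Ma): Terreneuvian 538.8, Furongian 497, Cisuralian 298.9, Eocene 56, Pleistocene 2.58, Holocene 0.0117.
Ordered oldest to youngest: Terreneuvian, Furongian, Cisuralian, Eocene, Pleistocene, Holocene.
Span = 538.8 − 0 = 538.8 Myr.

Terreneuvian → Furongian → Cisuralian → Eocene → Pleistocene → Holocene; total span 538.8 Myr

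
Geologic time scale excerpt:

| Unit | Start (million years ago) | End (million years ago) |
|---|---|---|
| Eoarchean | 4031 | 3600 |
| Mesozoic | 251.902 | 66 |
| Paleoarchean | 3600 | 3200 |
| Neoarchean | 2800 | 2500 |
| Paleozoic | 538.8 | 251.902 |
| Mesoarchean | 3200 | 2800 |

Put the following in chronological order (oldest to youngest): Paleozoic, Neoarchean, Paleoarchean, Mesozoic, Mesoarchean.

Read off each span (Ma): Paleozoic 538.8–251.902; Neoarchean 2800–2500; Paleoarchean 3600–3200; Mesozoic 251.902–66; Mesoarchean 3200–2800.
Larger Ma is older, so oldest→youngest is Paleoarchean, Mesoarchean, Neoarchean, Paleozoic, Mesozoic.

Paleoarchean, Mesoarchean, Neoarchean, Paleozoic, Mesozoic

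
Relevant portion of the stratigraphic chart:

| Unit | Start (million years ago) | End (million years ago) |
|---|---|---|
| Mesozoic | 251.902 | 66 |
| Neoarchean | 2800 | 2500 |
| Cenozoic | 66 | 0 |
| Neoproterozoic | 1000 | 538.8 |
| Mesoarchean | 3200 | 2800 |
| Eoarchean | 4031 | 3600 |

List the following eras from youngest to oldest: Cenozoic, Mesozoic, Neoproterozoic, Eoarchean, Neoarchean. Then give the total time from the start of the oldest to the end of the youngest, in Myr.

Cenozoic → Mesozoic → Neoproterozoic → Neoarchean → Eoarchean; total span 4031 Myr

From the excerpt: Cenozoic 66–0; Mesozoic 251.902–66; Neoproterozoic 1000–538.8; Eoarchean 4031–3600; Neoarchean 2800–2500 (Ma).
Larger Ma is earlier, so the oldest is Eoarchean and the youngest is Cenozoic; youngest to oldest: Cenozoic, Mesozoic, Neoproterozoic, Neoarchean, Eoarchean.
Oldest start 4031 minus youngest end 0 gives 4031 Myr overall.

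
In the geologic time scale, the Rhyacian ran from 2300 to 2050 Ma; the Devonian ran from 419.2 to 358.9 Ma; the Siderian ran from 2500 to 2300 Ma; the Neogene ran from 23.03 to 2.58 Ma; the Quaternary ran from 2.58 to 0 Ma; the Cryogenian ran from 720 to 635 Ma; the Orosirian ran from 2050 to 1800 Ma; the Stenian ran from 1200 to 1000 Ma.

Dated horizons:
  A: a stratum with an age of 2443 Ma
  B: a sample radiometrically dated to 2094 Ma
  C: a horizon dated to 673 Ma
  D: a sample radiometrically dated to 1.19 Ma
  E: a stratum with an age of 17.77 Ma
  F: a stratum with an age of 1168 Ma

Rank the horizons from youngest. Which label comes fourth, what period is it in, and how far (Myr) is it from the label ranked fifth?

F, in the Stenian; 926 million years to B

Smaller Ma means younger, so youngest first: D 1.19 < E 17.77 < C 673 < F 1168 < B 2094 < A 2443.
Counting 4 along gives F (1168 Ma); the excerpt puts that inside the Stenian, 1200–1000 Ma.
Next in line is B (2094 Ma), and 2094 − 1168 = 926 Myr.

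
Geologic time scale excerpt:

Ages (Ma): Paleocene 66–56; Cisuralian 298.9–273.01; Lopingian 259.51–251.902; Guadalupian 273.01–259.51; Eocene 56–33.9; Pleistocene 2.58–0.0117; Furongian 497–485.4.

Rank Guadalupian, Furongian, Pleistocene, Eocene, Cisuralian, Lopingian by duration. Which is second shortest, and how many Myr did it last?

Lopingian, 7.608 million years

Durations: Guadalupian 13.5; Furongian 11.6; Pleistocene 2.5683; Eocene 22.1; Cisuralian 25.89; Lopingian 7.608 Myr.
Sorted shortest-first: Pleistocene (2.5683), Lopingian (7.608), Furongian (11.6), Guadalupian (13.5), Eocene (22.1), Cisuralian (25.89).
The second shortest is Lopingian at 7.608 Myr.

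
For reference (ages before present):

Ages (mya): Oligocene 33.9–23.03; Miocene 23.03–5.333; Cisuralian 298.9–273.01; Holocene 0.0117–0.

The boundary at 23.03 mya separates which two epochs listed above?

The Oligocene ends at 23.03 mya and the Miocene begins at 23.03 mya, so they share that boundary.

Oligocene and Miocene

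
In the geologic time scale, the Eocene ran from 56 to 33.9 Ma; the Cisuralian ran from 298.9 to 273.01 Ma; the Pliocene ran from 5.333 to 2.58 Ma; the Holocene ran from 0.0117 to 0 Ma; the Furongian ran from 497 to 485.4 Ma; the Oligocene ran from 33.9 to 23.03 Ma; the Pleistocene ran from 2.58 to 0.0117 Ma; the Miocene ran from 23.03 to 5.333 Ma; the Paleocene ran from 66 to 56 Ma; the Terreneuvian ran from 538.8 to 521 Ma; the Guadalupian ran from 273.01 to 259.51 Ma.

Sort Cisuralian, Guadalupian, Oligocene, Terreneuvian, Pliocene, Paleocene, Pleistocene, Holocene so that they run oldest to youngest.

Sorting by start age (descending Ma, since larger Ma = older): Terreneuvian began 538.8, Cisuralian began 298.9, Guadalupian began 273.01, Paleocene began 66, Oligocene began 33.9, Pliocene began 5.333, Pleistocene began 2.58, Holocene began 0.0117.

Terreneuvian, then Cisuralian, then Guadalupian, then Paleocene, then Oligocene, then Pliocene, then Pleistocene, then Holocene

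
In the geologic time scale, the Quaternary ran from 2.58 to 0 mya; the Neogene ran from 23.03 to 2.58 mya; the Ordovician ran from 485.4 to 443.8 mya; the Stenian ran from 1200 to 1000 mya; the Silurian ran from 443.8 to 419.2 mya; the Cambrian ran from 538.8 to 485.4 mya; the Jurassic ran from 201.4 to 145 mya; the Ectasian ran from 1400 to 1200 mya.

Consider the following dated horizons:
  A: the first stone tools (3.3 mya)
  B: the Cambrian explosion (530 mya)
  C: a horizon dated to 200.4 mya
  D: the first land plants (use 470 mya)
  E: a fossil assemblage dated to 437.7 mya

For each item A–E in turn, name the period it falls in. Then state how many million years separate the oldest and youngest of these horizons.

A: 3.3 Ma lies in 23.03–2.58 Ma, so Neogene.
B: 530 Ma lies in 538.8–485.4 Ma, so Cambrian.
C: 200.4 Ma lies in 201.4–145 Ma, so Jurassic.
D: 470 Ma lies in 485.4–443.8 Ma, so Ordovician.
E: 437.7 Ma lies in 443.8–419.2 Ma, so Silurian.
Oldest = 530 Ma, youngest = 3.3 Ma → span 526.7 Myr.

A — Neogene; B — Cambrian; C — Jurassic; D — Ordovician; E — Silurian; span 526.7 million years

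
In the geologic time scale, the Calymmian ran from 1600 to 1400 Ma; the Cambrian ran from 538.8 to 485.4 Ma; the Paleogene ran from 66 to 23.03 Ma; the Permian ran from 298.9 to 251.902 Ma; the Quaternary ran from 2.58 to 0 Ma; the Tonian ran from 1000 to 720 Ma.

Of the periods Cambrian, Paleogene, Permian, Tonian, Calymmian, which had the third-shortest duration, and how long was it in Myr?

Cambrian, 53.4 million years

Durations: Cambrian 53.4; Paleogene 42.97; Permian 46.998; Tonian 280; Calymmian 200 Myr.
Sorted shortest-first: Paleogene (42.97), Permian (46.998), Cambrian (53.4), Calymmian (200), Tonian (280).
The third shortest is Cambrian at 53.4 Myr.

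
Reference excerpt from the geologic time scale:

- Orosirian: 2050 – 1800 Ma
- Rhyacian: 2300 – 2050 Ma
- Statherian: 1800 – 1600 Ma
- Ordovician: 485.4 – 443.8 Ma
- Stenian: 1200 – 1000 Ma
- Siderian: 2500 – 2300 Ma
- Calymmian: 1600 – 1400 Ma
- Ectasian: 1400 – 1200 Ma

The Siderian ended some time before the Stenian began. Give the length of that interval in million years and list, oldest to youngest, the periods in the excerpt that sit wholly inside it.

1100 million years; Rhyacian, Orosirian, Statherian, Calymmian, Ectasian

The Siderian closes at 2300 Ma and the Stenian opens at 1200 Ma, so the interval is 2300 − 1200 = 1100 Myr.
A period fits inside if it starts at or after 2300 Ma and ends at or before 1200 Ma; oldest first that gives Rhyacian, Orosirian, Statherian, Calymmian, Ectasian.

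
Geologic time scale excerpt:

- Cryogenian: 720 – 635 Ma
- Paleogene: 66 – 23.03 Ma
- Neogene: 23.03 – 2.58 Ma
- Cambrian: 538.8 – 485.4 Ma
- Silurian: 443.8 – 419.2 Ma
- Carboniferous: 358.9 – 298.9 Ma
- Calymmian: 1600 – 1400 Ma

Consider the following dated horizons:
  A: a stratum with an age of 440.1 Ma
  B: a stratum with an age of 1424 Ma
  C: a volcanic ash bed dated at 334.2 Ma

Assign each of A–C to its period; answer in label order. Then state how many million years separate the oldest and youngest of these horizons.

A: 440.1 Ma lies in 443.8–419.2 Ma, so Silurian.
B: 1424 Ma lies in 1600–1400 Ma, so Calymmian.
C: 334.2 Ma lies in 358.9–298.9 Ma, so Carboniferous.
Oldest = 1424 Ma, youngest = 334.2 Ma → span 1089.8 Myr.

A — Silurian; B — Calymmian; C — Carboniferous; span 1089.8 million years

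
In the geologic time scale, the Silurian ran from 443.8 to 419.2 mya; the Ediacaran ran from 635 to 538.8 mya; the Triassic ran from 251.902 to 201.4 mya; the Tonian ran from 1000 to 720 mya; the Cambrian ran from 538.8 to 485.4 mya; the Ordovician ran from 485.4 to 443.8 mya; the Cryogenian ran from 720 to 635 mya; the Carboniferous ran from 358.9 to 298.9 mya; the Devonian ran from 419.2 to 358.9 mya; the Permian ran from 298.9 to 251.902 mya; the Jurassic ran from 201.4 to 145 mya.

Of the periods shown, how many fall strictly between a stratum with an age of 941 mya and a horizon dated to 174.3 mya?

9

The older date is 941 Ma and the younger is 174.3 Ma.
Periods with start < 941 and end > 174.3 Ma: Cryogenian (720–635), Ediacaran (635–538.8), Cambrian (538.8–485.4), Ordovician (485.4–443.8), Silurian (443.8–419.2), Devonian (419.2–358.9), Carboniferous (358.9–298.9), Permian (298.9–251.902), Triassic (251.902–201.4).
That is 9 complete periods.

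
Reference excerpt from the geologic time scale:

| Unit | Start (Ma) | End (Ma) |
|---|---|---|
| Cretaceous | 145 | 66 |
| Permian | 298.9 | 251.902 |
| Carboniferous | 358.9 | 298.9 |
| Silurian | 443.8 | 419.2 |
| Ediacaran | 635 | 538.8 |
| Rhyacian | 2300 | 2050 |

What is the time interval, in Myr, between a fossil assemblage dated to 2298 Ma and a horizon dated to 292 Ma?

2298 − 292 = 2006 million years.

2006 million years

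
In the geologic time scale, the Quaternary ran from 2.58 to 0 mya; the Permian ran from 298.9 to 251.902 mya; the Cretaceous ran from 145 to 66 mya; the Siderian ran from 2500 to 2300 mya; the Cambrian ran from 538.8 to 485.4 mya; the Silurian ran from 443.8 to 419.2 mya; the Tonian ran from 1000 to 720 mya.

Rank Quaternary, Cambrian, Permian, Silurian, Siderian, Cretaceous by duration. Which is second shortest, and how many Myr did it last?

Silurian, 24.6 million years

Start − end for each: Quaternary 2.58 − 0 = 2.58; Cambrian 538.8 − 485.4 = 53.4; Permian 298.9 − 251.902 = 46.998; Silurian 443.8 − 419.2 = 24.6; Siderian 2500 − 2300 = 200; Cretaceous 145 − 66 = 79.
Ranking these from shortest: Quaternary < Silurian < Permian < Cambrian < Cretaceous < Siderian.
Position 2 in that ranking is Silurian, which lasted 24.6 Myr.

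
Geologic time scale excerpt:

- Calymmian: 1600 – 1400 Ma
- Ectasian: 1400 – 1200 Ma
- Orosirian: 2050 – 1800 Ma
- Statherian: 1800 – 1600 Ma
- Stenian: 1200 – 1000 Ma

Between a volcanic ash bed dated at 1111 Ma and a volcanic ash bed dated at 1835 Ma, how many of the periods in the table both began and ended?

The older date is 1835 Ma and the younger is 1111 Ma.
Periods with start < 1835 and end > 1111 Ma: Statherian (1800–1600), Calymmian (1600–1400), Ectasian (1400–1200).
That is 3 complete periods.

3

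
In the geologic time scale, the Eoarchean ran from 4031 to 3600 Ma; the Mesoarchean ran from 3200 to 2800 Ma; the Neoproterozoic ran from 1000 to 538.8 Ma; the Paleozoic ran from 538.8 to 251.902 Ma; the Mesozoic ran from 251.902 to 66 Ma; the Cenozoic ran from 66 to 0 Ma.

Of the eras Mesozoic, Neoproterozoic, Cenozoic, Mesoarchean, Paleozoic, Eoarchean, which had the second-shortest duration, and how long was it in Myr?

Start − end for each: Mesozoic 251.902 − 66 = 185.902; Neoproterozoic 1000 − 538.8 = 461.2; Cenozoic 66 − 0 = 66; Mesoarchean 3200 − 2800 = 400; Paleozoic 538.8 − 251.902 = 286.898; Eoarchean 4031 − 3600 = 431.
Ranking these from shortest: Cenozoic < Mesozoic < Paleozoic < Mesoarchean < Eoarchean < Neoproterozoic.
Position 2 in that ranking is Mesozoic, which lasted 185.902 Myr.

Mesozoic, 185.902 million years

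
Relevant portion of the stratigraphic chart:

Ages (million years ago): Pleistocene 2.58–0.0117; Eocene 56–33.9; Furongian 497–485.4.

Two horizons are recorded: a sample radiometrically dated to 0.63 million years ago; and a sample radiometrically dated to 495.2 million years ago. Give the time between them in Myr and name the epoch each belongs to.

494.57 million years apart; the first in the Pleistocene, the second in the Furongian

Elapsed time: 495.2 − 0.63 = 494.57 Myr.
0.63 Ma lies within 2.58–0.0117 Ma: Pleistocene.
495.2 Ma lies within 497–485.4 Ma: Furongian.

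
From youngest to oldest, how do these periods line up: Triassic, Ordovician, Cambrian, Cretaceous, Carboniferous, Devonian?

Cretaceous, Triassic, Carboniferous, Devonian, Ordovician, Cambrian

Era membership (oldest first within each) — Paleozoic: Cambrian, Ordovician, Devonian, Carboniferous; Mesozoic: Triassic, Cretaceous. Paleozoic precedes Mesozoic, which precedes Cenozoic. Concatenating the groups in that era order and then reversing gives youngest to oldest.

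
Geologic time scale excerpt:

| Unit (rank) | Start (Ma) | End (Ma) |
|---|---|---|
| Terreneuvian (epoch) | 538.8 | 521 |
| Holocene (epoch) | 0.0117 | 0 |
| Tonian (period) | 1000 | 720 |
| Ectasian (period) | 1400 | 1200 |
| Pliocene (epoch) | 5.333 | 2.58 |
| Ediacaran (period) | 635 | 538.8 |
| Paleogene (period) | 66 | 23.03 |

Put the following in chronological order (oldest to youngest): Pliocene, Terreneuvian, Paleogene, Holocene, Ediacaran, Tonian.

Tonian → Ediacaran → Terreneuvian → Paleogene → Pliocene → Holocene

Sorting by start age (descending Ma, since larger Ma = older): Tonian began 1000, Ediacaran began 635, Terreneuvian began 538.8, Paleogene began 66, Pliocene began 5.333, Holocene began 0.0117.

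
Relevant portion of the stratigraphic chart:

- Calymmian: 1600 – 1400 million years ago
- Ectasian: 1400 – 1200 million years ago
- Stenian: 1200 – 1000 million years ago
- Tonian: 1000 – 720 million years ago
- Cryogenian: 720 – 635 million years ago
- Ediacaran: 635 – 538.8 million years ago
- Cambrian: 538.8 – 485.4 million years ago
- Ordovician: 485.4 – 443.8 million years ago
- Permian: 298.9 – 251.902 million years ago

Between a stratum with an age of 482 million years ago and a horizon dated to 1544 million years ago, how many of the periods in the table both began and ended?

6

The older date is 1544 Ma and the younger is 482 Ma.
Periods with start < 1544 and end > 482 Ma: Ectasian (1400–1200), Stenian (1200–1000), Tonian (1000–720), Cryogenian (720–635), Ediacaran (635–538.8), Cambrian (538.8–485.4).
That is 6 complete periods.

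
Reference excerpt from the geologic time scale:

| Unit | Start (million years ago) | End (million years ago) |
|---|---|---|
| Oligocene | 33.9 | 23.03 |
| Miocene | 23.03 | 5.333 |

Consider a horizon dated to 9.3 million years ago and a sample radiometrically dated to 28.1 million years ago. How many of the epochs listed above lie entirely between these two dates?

0

Checking each listed span, none has both start < 28.1 Ma and end > 9.3 Ma — every epoch straddles one of the two dates or lies outside them — so the count is 0.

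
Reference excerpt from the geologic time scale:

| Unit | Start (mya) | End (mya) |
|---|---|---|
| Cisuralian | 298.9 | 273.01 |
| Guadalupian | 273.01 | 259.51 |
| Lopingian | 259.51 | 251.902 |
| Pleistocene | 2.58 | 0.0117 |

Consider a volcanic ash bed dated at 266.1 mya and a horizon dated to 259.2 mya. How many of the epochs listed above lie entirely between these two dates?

0

Checking each listed span, none has both start < 266.1 Ma and end > 259.2 Ma — every epoch straddles one of the two dates or lies outside them — so the count is 0.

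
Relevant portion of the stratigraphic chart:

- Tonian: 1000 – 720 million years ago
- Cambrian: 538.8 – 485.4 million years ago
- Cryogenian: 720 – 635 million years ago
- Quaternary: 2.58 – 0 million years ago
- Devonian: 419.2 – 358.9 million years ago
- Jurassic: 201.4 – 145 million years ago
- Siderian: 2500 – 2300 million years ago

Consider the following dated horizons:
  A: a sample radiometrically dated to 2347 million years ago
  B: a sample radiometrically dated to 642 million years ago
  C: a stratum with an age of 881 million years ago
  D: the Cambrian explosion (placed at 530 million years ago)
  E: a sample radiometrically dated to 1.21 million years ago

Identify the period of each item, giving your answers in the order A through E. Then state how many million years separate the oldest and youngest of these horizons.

A — Siderian; B — Cryogenian; C — Tonian; D — Cambrian; E — Quaternary; span 2345.79 million years

Match each age against the start–end ranges in the excerpt: A = 2347 Ma → Siderian (2500–2300); B = 642 Ma → Cryogenian (720–635); C = 881 Ma → Tonian (1000–720); D = 530 Ma → Cambrian (538.8–485.4); E = 1.21 Ma → Quaternary (2.58–0).
The largest age is 2347 Ma and the smallest is 1.21 Ma; their difference is 2345.79 Myr.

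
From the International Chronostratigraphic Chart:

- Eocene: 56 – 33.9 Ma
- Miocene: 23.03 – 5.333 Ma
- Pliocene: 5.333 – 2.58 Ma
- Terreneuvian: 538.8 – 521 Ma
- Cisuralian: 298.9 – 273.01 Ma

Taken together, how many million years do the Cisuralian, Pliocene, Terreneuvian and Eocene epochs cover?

Each duration: Cisuralian = 25.89; Pliocene = 2.753; Terreneuvian = 17.8; Eocene = 22.1.
Sum: 25.89 + 2.753 + 17.8 + 22.1 = 68.543 Myr.

68.543 million years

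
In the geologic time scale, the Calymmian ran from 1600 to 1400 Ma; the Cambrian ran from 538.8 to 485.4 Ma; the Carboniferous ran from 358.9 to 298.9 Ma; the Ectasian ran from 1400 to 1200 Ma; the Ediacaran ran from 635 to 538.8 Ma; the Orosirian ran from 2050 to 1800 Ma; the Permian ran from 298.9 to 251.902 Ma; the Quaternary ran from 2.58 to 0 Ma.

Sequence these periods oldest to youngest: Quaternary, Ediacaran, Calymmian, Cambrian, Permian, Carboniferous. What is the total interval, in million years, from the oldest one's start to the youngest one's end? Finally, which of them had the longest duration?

Calymmian, Ediacaran, Cambrian, Carboniferous, Permian, Quaternary; total span 1600 Myr; longest is Calymmian

From the excerpt: Quaternary 2.58–0; Ediacaran 635–538.8; Calymmian 1600–1400; Cambrian 538.8–485.4; Permian 298.9–251.902; Carboniferous 358.9–298.9 (Ma).
Larger Ma is earlier, so the oldest is Calymmian and the youngest is Quaternary; oldest to youngest: Calymmian, Ediacaran, Cambrian, Carboniferous, Permian, Quaternary.
Oldest start 1600 minus youngest end 0 gives 1600 Myr overall.
Individual lengths (start − end): Ediacaran 96.2; Permian 46.998; Carboniferous 60; Calymmian 200; Quaternary 2.58; Cambrian 53.4. The largest is Calymmian at 200 Myr.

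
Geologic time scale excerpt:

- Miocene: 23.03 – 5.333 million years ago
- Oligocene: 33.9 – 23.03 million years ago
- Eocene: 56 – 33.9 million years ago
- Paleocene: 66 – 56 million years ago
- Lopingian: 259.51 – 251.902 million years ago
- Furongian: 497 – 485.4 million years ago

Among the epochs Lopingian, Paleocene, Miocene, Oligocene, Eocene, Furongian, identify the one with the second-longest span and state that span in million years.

Start − end for each: Lopingian 259.51 − 251.902 = 7.608; Paleocene 66 − 56 = 10; Miocene 23.03 − 5.333 = 17.697; Oligocene 33.9 − 23.03 = 10.87; Eocene 56 − 33.9 = 22.1; Furongian 497 − 485.4 = 11.6.
Ranking these from longest: Eocene > Miocene > Furongian > Oligocene > Paleocene > Lopingian.
Position 2 in that ranking is Miocene, which lasted 17.697 Myr.

Miocene, 17.697 million years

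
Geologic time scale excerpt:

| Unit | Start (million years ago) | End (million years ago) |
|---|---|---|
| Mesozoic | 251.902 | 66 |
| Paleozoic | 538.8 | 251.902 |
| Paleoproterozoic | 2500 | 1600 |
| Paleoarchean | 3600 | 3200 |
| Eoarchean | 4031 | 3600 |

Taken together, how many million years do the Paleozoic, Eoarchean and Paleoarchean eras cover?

Each duration: Paleozoic = 286.898; Eoarchean = 431; Paleoarchean = 400.
Sum: 286.898 + 431 + 400 = 1117.898 Myr.

1117.898 million years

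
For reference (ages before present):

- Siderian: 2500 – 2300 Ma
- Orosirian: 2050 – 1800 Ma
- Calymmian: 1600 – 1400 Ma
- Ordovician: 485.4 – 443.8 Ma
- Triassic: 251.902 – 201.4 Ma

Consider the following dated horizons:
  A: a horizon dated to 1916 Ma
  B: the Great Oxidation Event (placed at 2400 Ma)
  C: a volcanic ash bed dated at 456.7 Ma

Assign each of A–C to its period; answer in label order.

A: 1916 Ma lies in 2050–1800 Ma, so Orosirian.
B: 2400 Ma lies in 2500–2300 Ma, so Siderian.
C: 456.7 Ma lies in 485.4–443.8 Ma, so Ordovician.

A — Orosirian; B — Siderian; C — Ordovician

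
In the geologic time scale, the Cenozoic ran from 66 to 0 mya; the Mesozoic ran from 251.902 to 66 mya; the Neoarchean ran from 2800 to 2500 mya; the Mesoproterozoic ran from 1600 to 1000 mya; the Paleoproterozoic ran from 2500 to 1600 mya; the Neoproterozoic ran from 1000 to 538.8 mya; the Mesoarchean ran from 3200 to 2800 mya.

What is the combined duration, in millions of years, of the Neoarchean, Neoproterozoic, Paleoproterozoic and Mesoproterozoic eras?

2261.2 million years

Duration is start − end for each: (2800 − 2500) + (1000 − 538.8) + (2500 − 1600) + (1600 − 1000).
That is 300 + 461.2 + 900 + 600, which totals 2261.2 million years.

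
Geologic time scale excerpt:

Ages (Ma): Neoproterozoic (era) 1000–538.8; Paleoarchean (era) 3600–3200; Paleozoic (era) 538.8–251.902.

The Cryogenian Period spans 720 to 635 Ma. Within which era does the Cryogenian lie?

Neoproterozoic

The Cryogenian (720–635 Ma) lies entirely within 1000–538.8 Ma, the Neoproterozoic Era.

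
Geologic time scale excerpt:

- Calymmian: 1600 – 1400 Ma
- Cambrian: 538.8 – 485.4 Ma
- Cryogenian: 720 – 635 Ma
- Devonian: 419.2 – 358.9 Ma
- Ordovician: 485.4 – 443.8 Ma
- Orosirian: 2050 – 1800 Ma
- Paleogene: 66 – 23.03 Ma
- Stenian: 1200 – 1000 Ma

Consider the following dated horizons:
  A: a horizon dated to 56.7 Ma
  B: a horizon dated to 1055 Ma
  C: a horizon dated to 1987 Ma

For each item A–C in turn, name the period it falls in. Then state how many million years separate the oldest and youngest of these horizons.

Match each age against the start–end ranges in the excerpt: A = 56.7 Ma → Paleogene (66–23.03); B = 1055 Ma → Stenian (1200–1000); C = 1987 Ma → Orosirian (2050–1800).
The largest age is 1987 Ma and the smallest is 56.7 Ma; their difference is 1930.3 Myr.

A — Paleogene; B — Stenian; C — Orosirian; span 1930.3 million years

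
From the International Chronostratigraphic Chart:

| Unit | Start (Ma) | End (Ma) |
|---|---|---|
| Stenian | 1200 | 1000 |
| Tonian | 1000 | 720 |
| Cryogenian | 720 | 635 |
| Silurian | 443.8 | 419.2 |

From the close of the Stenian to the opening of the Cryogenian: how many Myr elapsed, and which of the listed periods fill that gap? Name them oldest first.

End of Stenian = 1000 Ma; start of Cryogenian = 720 Ma.
Gap = 1000 − 720 = 280 Myr.
Periods wholly inside 1000–720 Ma: Tonian (1000–720).

280 million years; Tonian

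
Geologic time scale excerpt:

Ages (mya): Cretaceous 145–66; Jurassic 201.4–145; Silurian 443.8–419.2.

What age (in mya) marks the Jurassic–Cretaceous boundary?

The Jurassic ends and the Cretaceous begins at 145 mya.

145 mya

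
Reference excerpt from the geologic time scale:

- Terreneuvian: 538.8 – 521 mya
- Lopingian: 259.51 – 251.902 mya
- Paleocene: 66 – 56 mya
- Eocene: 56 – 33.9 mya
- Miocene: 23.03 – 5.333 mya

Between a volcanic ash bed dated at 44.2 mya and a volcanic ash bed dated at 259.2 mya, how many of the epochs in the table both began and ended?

259.2 Ma sits inside the Lopingian (259.51–251.902) and 44.2 Ma inside the Eocene (56–33.9); neither of those is wholly between the two dates.
The listed epochs lying completely between them are Paleocene — 1 in all.

1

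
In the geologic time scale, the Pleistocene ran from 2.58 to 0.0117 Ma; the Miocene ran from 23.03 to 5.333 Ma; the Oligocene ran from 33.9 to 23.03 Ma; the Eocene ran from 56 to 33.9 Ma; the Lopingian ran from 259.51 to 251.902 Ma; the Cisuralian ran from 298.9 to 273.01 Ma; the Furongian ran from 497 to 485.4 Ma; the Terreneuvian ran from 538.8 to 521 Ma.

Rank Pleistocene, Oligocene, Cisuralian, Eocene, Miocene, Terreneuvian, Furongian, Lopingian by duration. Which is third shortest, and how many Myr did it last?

Start − end for each: Pleistocene 2.58 − 0.0117 = 2.5683; Oligocene 33.9 − 23.03 = 10.87; Cisuralian 298.9 − 273.01 = 25.89; Eocene 56 − 33.9 = 22.1; Miocene 23.03 − 5.333 = 17.697; Terreneuvian 538.8 − 521 = 17.8; Furongian 497 − 485.4 = 11.6; Lopingian 259.51 − 251.902 = 7.608.
Ranking these from shortest: Pleistocene < Lopingian < Oligocene < Furongian < Miocene < Terreneuvian < Eocene < Cisuralian.
Position 3 in that ranking is Oligocene, which lasted 10.87 Myr.

Oligocene, 10.87 million years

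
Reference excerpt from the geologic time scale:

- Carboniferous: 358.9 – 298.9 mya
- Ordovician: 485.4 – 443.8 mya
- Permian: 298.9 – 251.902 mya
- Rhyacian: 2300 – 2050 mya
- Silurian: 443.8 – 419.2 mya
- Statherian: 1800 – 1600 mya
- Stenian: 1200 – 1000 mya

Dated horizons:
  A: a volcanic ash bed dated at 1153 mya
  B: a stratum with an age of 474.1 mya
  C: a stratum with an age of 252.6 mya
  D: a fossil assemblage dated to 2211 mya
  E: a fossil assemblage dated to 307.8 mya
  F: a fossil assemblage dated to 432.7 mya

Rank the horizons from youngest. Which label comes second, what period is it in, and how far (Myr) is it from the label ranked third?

E, in the Carboniferous; 124.9 million years to F

Smaller Ma means younger, so youngest first: C 252.6 < E 307.8 < F 432.7 < B 474.1 < A 1153 < D 2211.
Counting 2 along gives E (307.8 Ma); the excerpt puts that inside the Carboniferous, 358.9–298.9 Ma.
Next in line is F (432.7 Ma), and 432.7 − 307.8 = 124.9 Myr.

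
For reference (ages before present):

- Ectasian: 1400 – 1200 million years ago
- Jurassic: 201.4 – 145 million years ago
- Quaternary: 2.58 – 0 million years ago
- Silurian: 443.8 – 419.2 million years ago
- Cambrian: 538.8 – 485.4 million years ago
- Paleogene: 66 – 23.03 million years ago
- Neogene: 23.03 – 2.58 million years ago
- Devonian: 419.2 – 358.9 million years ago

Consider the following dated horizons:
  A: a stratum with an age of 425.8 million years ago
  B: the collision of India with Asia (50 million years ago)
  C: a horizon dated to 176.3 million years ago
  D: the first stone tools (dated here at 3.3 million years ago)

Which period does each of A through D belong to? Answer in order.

Match each age against the start–end ranges in the excerpt: A = 425.8 Ma → Silurian (443.8–419.2); B = 50 Ma → Paleogene (66–23.03); C = 176.3 Ma → Jurassic (201.4–145); D = 3.3 Ma → Neogene (23.03–2.58).

A — Silurian; B — Paleogene; C — Jurassic; D — Neogene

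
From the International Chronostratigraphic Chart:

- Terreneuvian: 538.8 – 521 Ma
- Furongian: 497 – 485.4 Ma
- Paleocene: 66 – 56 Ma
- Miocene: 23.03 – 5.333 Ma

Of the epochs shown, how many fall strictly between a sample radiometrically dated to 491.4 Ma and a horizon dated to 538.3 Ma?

The older date is 538.3 Ma and the younger is 491.4 Ma.
No epoch both begins after 538.3 Ma and ends before 491.4 Ma, so the count is 0.

0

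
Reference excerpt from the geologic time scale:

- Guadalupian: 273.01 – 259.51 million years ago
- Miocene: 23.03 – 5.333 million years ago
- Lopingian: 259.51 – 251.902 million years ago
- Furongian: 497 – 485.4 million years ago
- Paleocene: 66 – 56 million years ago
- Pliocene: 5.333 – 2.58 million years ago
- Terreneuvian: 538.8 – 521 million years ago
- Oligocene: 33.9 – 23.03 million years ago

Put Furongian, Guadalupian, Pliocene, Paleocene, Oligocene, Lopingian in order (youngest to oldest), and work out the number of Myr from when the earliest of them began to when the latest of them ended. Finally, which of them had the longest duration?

Pliocene → Oligocene → Paleocene → Lopingian → Guadalupian → Furongian; total span 494.42 Myr; longest is Guadalupian

Start ages (Ma): Furongian 497, Guadalupian 273.01, Lopingian 259.51, Paleocene 66, Oligocene 33.9, Pliocene 5.333.
Ordered youngest to oldest: Pliocene, Oligocene, Paleocene, Lopingian, Guadalupian, Furongian.
Span = 497 − 2.58 = 494.42 Myr.
Durations: Oligocene 10.87, Lopingian 7.608, Pliocene 2.753, Guadalupian 13.5, Paleocene 10, Furongian 11.6 → longest is Guadalupian (13.5 Myr).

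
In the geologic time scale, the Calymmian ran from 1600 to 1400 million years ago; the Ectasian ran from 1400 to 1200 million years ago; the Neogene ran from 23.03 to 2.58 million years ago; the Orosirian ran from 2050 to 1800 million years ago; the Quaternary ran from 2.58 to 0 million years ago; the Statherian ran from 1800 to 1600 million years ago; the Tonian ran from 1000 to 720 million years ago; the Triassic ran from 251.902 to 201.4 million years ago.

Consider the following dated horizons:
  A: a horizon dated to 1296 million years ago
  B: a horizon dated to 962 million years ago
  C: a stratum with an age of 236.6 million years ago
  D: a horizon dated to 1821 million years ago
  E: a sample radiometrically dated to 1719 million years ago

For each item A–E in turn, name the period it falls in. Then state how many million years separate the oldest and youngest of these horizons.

A: 1296 Ma lies in 1400–1200 Ma, so Ectasian.
B: 962 Ma lies in 1000–720 Ma, so Tonian.
C: 236.6 Ma lies in 251.902–201.4 Ma, so Triassic.
D: 1821 Ma lies in 2050–1800 Ma, so Orosirian.
E: 1719 Ma lies in 1800–1600 Ma, so Statherian.
Oldest = 1821 Ma, youngest = 236.6 Ma → span 1584.4 Myr.

A — Ectasian; B — Tonian; C — Triassic; D — Orosirian; E — Statherian; span 1584.4 million years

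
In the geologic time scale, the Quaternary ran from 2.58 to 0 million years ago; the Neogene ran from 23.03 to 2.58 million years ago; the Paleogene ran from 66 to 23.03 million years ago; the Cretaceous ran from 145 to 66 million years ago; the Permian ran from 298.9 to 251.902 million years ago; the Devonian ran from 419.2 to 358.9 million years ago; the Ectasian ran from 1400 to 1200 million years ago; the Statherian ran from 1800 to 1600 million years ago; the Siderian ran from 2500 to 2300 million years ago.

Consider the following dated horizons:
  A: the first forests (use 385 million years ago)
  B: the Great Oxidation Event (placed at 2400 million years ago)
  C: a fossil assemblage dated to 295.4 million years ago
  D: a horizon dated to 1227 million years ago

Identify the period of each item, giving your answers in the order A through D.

A — Devonian; B — Siderian; C — Permian; D — Ectasian

A: 385 Ma lies in 419.2–358.9 Ma, so Devonian.
B: 2400 Ma lies in 2500–2300 Ma, so Siderian.
C: 295.4 Ma lies in 298.9–251.902 Ma, so Permian.
D: 1227 Ma lies in 1400–1200 Ma, so Ectasian.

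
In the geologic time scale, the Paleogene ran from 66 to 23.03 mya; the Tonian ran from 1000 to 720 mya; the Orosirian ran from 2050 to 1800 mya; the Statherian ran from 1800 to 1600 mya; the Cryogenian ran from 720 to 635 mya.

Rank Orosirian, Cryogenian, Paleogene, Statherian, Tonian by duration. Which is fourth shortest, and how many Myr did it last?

Orosirian, 250 million years

Durations: Orosirian 250; Cryogenian 85; Paleogene 42.97; Statherian 200; Tonian 280 Myr.
Sorted shortest-first: Paleogene (42.97), Cryogenian (85), Statherian (200), Orosirian (250), Tonian (280).
The fourth shortest is Orosirian at 250 Myr.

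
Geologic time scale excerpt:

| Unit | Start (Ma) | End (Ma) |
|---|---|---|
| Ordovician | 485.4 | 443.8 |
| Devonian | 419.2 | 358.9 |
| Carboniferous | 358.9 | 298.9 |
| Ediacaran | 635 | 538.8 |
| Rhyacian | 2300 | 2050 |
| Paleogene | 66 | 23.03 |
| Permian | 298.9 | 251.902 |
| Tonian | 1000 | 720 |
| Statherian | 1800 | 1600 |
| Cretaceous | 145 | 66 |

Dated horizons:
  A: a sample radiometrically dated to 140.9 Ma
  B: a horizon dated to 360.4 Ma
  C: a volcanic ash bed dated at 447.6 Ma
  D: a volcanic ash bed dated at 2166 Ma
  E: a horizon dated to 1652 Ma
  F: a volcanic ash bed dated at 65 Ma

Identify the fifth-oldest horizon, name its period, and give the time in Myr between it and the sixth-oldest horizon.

Larger Ma means older, so oldest first: D 2166 > E 1652 > C 447.6 > B 360.4 > A 140.9 > F 65.
Counting 5 along gives A (140.9 Ma); the excerpt puts that inside the Cretaceous, 145–66 Ma.
Next in line is F (65 Ma), and 140.9 − 65 = 75.9 Myr.

A, in the Cretaceous; 75.9 million years to F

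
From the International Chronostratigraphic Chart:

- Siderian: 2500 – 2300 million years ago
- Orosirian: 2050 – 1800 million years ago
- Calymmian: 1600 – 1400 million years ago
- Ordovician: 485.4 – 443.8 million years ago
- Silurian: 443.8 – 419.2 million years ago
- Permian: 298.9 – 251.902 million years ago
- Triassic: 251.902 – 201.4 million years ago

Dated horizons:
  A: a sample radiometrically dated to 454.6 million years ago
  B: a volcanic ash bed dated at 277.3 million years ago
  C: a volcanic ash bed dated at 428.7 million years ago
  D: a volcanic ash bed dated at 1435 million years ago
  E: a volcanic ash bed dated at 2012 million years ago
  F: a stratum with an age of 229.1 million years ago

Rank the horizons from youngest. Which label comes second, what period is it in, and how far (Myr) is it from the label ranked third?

Sorted youngest-first by Ma: F (229.1), B (277.3), C (428.7), A (454.6), D (1435), E (2012).
The second youngest is B at 277.3 Ma, which lies in 298.9–251.902 Ma: the Permian.
The third youngest is C at 428.7 Ma; separation = |277.3 − 428.7| = 151.4 Myr.

B, in the Permian; 151.4 million years to C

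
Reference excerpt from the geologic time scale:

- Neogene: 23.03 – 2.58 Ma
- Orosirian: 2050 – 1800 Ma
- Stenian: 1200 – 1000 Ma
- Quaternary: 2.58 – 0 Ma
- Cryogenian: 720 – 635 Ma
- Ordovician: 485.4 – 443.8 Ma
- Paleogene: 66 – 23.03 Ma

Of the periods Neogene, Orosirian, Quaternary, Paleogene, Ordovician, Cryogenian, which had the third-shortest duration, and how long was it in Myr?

Start − end for each: Neogene 23.03 − 2.58 = 20.45; Orosirian 2050 − 1800 = 250; Quaternary 2.58 − 0 = 2.58; Paleogene 66 − 23.03 = 42.97; Ordovician 485.4 − 443.8 = 41.6; Cryogenian 720 − 635 = 85.
Ranking these from shortest: Quaternary < Neogene < Ordovician < Paleogene < Cryogenian < Orosirian.
Position 3 in that ranking is Ordovician, which lasted 41.6 Myr.

Ordovician, 41.6 million years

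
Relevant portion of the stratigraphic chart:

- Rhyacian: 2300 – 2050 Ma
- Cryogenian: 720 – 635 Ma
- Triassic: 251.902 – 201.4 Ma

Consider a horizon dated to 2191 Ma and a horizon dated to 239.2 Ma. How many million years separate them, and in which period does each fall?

1951.8 million years apart; the first in the Rhyacian, the second in the Triassic

Elapsed time: 2191 − 239.2 = 1951.8 Myr.
2191 Ma lies within 2300–2050 Ma: Rhyacian.
239.2 Ma lies within 251.902–201.4 Ma: Triassic.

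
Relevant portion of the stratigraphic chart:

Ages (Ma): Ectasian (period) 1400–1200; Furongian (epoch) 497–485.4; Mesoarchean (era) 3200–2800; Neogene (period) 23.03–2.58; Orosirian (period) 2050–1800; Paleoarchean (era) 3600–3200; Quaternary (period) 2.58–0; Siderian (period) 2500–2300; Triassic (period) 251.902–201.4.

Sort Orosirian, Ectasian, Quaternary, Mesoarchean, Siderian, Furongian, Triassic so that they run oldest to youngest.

The oldest of these is Mesoarchean (starts 3200 Ma) and the youngest is Quaternary (ends 0 Ma).
In between, by decreasing start age: Siderian (2500), Orosirian (2050), Ectasian (1400), Furongian (497), Triassic (251.902).

Mesoarchean, then Siderian, then Orosirian, then Ectasian, then Furongian, then Triassic, then Quaternary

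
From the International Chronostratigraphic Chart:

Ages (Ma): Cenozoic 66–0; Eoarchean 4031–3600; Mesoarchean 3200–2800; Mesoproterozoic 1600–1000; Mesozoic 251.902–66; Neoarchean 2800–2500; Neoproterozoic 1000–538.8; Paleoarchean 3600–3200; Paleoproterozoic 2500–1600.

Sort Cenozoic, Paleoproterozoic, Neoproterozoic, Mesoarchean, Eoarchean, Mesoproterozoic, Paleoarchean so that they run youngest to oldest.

Cenozoic, then Neoproterozoic, then Mesoproterozoic, then Paleoproterozoic, then Mesoarchean, then Paleoarchean, then Eoarchean

Sorting by start age (ascending Ma, since larger Ma = older): Cenozoic start 66, Neoproterozoic start 1000, Mesoproterozoic start 1600, Paleoproterozoic start 2500, Mesoarchean start 3200, Paleoarchean start 3600, Eoarchean start 4031.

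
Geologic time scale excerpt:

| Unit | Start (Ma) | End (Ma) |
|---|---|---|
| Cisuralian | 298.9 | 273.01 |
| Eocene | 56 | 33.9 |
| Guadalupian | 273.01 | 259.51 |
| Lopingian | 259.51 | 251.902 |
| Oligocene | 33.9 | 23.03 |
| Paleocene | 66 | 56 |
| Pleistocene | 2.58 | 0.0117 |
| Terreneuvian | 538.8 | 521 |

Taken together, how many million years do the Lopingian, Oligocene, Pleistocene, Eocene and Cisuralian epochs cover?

69.0363 million years

Duration is start − end for each: (259.51 − 251.902) + (33.9 − 23.03) + (2.58 − 0.0117) + (56 − 33.9) + (298.9 − 273.01).
That is 7.608 + 10.87 + 2.5683 + 22.1 + 25.89, which totals 69.0363 million years.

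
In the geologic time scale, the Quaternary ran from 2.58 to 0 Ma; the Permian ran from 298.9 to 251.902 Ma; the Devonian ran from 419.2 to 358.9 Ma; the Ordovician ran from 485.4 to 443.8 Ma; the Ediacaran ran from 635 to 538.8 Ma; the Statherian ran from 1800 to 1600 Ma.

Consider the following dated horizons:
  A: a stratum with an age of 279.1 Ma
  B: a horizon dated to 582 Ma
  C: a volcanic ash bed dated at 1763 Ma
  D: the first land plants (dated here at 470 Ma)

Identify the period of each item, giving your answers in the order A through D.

A — Permian; B — Ediacaran; C — Statherian; D — Ordovician

A: 279.1 Ma lies in 298.9–251.902 Ma, so Permian.
B: 582 Ma lies in 635–538.8 Ma, so Ediacaran.
C: 1763 Ma lies in 1800–1600 Ma, so Statherian.
D: 470 Ma lies in 485.4–443.8 Ma, so Ordovician.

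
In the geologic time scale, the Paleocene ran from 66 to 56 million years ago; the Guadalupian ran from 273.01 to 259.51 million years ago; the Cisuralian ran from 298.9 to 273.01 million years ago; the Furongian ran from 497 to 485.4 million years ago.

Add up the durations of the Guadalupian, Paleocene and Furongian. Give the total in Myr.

35.1 million years

Duration is start − end for each: (273.01 − 259.51) + (66 − 56) + (497 − 485.4).
That is 13.5 + 10 + 11.6, which totals 35.1 million years.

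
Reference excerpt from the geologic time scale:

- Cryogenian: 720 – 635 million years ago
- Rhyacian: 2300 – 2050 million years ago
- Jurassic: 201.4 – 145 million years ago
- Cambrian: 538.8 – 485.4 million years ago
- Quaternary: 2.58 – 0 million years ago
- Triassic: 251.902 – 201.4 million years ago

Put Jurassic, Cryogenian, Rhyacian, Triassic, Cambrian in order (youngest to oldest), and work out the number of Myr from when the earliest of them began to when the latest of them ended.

Start ages (Ma): Rhyacian 2300, Cryogenian 720, Cambrian 538.8, Triassic 251.902, Jurassic 201.4.
Ordered youngest to oldest: Jurassic, Triassic, Cambrian, Cryogenian, Rhyacian.
Span = 2300 − 145 = 2155 Myr.

Jurassic → Triassic → Cambrian → Cryogenian → Rhyacian; total span 2155 Myr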